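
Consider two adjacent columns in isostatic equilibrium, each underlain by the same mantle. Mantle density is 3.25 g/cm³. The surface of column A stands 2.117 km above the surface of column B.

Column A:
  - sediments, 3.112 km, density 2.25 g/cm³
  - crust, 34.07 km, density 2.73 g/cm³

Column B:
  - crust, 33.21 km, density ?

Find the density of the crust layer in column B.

Take the compensation level at the base of the deeper column (depth z_c below the surface of column A) and equate Σ ρ_i t_i down to z_c; mantle fills any gap and the z_c terms cancel.
Column A: 3.112×2.25 + 34.07×2.73 + (z_c − 37.182)×3.25
Column B: 2.117×0 + 33.21×ρ + (z_c − 2.117 − 33.21)×3.25
The z_c×3.25 term appears on both sides and cancels. Collect the known terms of each column as K = Σ(ρt)_known − 3.25 × (depth of known layers): K_A = 100.0131 − 3.25×37.182 = −20.8284; K_B = 0 − 3.25×(2.117 + 33.21) = −114.81275.
Balance: K_A = K_B + 33.21×ρ, so ρ = (K_A − K_B)/33.21 = 93.9843/33.21 = 2.83 g/cm³.

2.83 g/cm³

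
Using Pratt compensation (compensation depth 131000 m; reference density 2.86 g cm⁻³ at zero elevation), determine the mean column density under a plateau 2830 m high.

2.8 g cm⁻³

Pratt balance: ρ_ref D = ρ (D + h).
ρ = ρ_ref D/(D + h) = 2.86 × 131000 m/(131000 m + 2830 m) = 2.8 g cm⁻³.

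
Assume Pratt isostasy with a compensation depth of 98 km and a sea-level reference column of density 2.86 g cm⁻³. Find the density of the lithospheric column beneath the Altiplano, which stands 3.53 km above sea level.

2.76 g cm⁻³

Pratt balance: ρ_ref D = ρ (D + h).
ρ = ρ_ref D/(D + h) = 2.86 × 98 km/(98 km + 3.53 km) = 2.76 g cm⁻³.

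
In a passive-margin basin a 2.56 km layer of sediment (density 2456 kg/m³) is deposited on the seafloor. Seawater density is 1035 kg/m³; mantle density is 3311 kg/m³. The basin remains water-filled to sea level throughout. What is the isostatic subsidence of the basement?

1.6 km

Submarine loading: the sediment displaces seawater, and the subsidence is in turn flooded, so s (ρ_m − ρ_w) = t (ρ_sed − ρ_w).
s = 2.56 km × (2456 − 1035) / (3311 − 1035) = 1.6 km.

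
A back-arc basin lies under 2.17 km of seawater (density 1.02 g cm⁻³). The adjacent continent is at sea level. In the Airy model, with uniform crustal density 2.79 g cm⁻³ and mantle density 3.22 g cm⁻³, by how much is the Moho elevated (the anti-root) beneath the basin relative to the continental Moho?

Isostatic balance requires: replacing crust with seawater at the top is compensated by replacing crust with mantle at the base: d (ρ_c − ρ_w) = a (ρ_m − ρ_c).
a = d (ρ_c − ρ_w)/(ρ_m − ρ_c) = 2.17 km × 1.77/0.43 = 8.93 km.

8.93 km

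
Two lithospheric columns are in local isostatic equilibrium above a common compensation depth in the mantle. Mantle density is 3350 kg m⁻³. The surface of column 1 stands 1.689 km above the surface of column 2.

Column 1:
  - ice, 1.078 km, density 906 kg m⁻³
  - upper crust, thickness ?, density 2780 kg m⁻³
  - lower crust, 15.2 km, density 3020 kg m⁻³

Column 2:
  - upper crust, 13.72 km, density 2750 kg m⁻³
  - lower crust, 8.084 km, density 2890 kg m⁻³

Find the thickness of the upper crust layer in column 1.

Take the compensation level at the base of the deeper column (depth z_c below the surface of column 1) and equate Σ ρ_i t_i down to z_c; mantle fills any gap and the z_c terms cancel.
Column 1: 1.078×906 + x×2780 + 15.2×3020 + (z_c − 16.278 − x)×3350
Column 2: 1.689×0 + 13.72×2750 + 8.084×2890 + (z_c − 1.689 − 21.804)×3350
The z_c×3350 term appears on both sides and cancels. Collect the known terms of each column as K = Σ(ρt)_known − 3350 × (depth of known layers): K_1 = 46880.668 − 3350×16.278 = −7650.632; K_2 = 61092.76 − 3350×(1.689 + 21.804) = −17608.79.
Balance: K_1 − x×(3350 − 2780) = K_2, so x = (K_1 − K_2)/(3350 − 2780) = 9958.16/570 = 17.5 km.

17.5 km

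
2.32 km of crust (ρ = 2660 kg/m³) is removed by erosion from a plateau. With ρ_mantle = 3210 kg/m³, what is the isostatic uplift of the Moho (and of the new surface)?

1.92 km

Unloading: uplift u = e ρ_c/ρ_m = 2.32 km × 2660/3210 = 1.92 km.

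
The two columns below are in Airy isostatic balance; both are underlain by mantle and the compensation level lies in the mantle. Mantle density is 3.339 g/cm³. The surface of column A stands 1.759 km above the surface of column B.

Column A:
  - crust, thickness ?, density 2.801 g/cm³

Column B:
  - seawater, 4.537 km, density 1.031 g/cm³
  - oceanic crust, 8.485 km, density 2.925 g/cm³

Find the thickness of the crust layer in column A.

Take the compensation level at the base of the deeper column (depth z_c below the surface of column A) and equate Σ ρ_i t_i down to z_c; mantle fills any gap and the z_c terms cancel.
Column A: x×2.801 + (z_c − 0 − x)×3.339
Column B: 1.759×0 + 4.537×1.031 + 8.485×2.925 + (z_c − 1.759 − 13.022)×3.339
The z_c×3.339 term appears on both sides and cancels. Collect the known terms of each column as K = Σ(ρt)_known − 3.339 × (depth of known layers): K_A = 0 − 3.339×0 = 0; K_B = 29.496272 − 3.339×(1.759 + 13.022) = −19.857487.
Balance: K_A − x×(3.339 − 2.801) = K_B, so x = (K_A − K_B)/(3.339 − 2.801) = 19.8575/0.538 = 36.9 km.

36.9 km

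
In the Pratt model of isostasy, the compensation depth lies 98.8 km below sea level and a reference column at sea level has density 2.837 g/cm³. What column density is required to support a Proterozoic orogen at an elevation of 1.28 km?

Pratt balance: ρ_ref D = ρ (D + h).
ρ = ρ_ref D/(D + h) = 2.837 × 98.8 km/(98.8 km + 1.28 km) = 2.8 g/cm³.

2.8 g/cm³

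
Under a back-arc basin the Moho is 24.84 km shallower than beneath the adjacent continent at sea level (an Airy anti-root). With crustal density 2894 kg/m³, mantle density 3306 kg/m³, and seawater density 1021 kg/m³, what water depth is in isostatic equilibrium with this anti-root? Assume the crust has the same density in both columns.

Replacing a thickness d of crust by seawater at the top must be balanced by replacing crust with mantle at the base: d (ρ_c − ρ_w) = a (ρ_m − ρ_c).
d = a (ρ_m − ρ_c)/(ρ_c − ρ_w) = 24.84 km × 412/1873 = 5.46 km.

5.46 km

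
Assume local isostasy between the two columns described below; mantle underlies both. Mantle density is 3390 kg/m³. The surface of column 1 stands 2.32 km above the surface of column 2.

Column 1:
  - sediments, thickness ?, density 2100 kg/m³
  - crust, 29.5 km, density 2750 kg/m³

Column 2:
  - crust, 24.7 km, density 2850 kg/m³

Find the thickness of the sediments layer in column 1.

1.8 km

Take the compensation level at the base of the deeper column (depth z_c below the surface of column 1) and equate Σ ρ_i t_i down to z_c; mantle fills any gap and the z_c terms cancel.
Column 1: x×2100 + 29.5×2750 + (z_c − 29.5 − x)×3390
Column 2: 2.32×0 + 24.7×2850 + (z_c − 2.32 − 24.7)×3390
The z_c×3390 term appears on both sides and cancels. Collect the known terms of each column as K = Σ(ρt)_known − 3390 × (depth of known layers): K_1 = 81125 − 3390×29.5 = −18880; K_2 = 70395 − 3390×(2.32 + 24.7) = −21202.8.
Balance: K_1 − x×(3390 − 2100) = K_2, so x = (K_1 − K_2)/(3390 − 2100) = 2322.8/1290 = 1.8 km.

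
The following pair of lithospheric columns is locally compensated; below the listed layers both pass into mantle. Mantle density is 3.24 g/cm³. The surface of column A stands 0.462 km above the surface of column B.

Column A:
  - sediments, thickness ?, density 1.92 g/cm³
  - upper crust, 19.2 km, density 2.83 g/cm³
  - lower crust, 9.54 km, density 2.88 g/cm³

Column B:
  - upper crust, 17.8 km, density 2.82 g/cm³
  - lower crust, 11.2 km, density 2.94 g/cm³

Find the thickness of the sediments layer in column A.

Take the compensation level at the base of the deeper column (depth z_c below the surface of column A) and equate Σ ρ_i t_i down to z_c; mantle fills any gap and the z_c terms cancel.
Column A: x×1.92 + 19.2×2.83 + 9.54×2.88 + (z_c − 28.74 − x)×3.24
Column B: 0.462×0 + 17.8×2.82 + 11.2×2.94 + (z_c − 0.462 − 29)×3.24
The z_c×3.24 term appears on both sides and cancels. Collect the known terms of each column as K = Σ(ρt)_known − 3.24 × (depth of known layers): K_A = 81.8112 − 3.24×28.74 = −11.3064; K_B = 83.124 − 3.24×(0.462 + 29) = −12.33288.
Balance: K_A − x×(3.24 − 1.92) = K_B, so x = (K_A − K_B)/(3.24 − 1.92) = 1.02648/1.32 = 0.778 km.

0.778 km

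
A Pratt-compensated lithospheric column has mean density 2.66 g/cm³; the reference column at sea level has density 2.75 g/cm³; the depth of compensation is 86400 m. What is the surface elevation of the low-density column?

ρ_ref D = ρ (D + h) → h = D (ρ_ref − ρ)/ρ.
h = 86400 m × (2.75 − 2.66)/2.66 = 2920 m.

2920 m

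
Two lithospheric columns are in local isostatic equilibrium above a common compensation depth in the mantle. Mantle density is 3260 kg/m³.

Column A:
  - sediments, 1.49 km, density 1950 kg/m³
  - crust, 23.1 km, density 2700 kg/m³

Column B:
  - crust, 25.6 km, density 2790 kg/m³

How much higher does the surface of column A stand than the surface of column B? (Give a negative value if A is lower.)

0.876 km

For any compensation level in the mantle, the mantle terms cancel and isostasy reduces to e = (Σt_A − Σt_B) − (Σ(ρt)_A − Σ(ρt)_B) / ρ_m.
Σt_A = 24.59 km; Σt_B = 25.6 km; Σ(ρt)_A = 65275.5; Σ(ρt)_B = 71424 (in km·kg/m³).
e = (24.59 − 25.6) − (65275.5 − 71424) / 3260 = 0.876 km.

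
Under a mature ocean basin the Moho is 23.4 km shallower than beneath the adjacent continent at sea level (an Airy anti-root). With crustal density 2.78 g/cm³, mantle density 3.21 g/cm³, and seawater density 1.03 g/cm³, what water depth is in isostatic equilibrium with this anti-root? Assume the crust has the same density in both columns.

Replacing a thickness d of crust by seawater at the top must be balanced by replacing crust with mantle at the base: d (ρ_c − ρ_w) = a (ρ_m − ρ_c).
d = a (ρ_m − ρ_c)/(ρ_c − ρ_w) = 23.4 km × 0.43/1.75 = 5.75 km.

5.75 km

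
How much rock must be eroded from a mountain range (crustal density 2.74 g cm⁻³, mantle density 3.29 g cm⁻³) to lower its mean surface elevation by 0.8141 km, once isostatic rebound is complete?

4.87 km

Net drop Δ = e − u = e − e ρ_c/ρ_m = e (ρ_m − ρ_c)/ρ_m.
e = Δ ρ_m/(ρ_m − ρ_c) = 0.8141 km × 3.29/0.55 = 4.87 km.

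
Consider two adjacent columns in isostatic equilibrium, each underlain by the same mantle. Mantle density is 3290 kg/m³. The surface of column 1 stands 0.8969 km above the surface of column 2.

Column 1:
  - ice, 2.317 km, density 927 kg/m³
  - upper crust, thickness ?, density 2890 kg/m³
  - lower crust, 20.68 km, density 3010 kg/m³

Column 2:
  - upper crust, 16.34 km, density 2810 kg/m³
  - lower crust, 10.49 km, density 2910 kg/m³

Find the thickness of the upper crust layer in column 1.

8.79 km

Take the compensation level at the base of the deeper column (depth z_c below the surface of column 1) and equate Σ ρ_i t_i down to z_c; mantle fills any gap and the z_c terms cancel.
Column 1: 2.317×927 + x×2890 + 20.68×3010 + (z_c − 22.997 − x)×3290
Column 2: 0.8969×0 + 16.34×2810 + 10.49×2910 + (z_c − 0.8969 − 26.83)×3290
The z_c×3290 term appears on both sides and cancels. Collect the known terms of each column as K = Σ(ρt)_known − 3290 × (depth of known layers): K_1 = 64394.659 − 3290×22.997 = −11265.471; K_2 = 76441.3 − 3290×(0.8969 + 26.83) = −14780.201.
Balance: K_1 − x×(3290 − 2890) = K_2, so x = (K_1 − K_2)/(3290 − 2890) = 3514.73/400 = 8.79 km.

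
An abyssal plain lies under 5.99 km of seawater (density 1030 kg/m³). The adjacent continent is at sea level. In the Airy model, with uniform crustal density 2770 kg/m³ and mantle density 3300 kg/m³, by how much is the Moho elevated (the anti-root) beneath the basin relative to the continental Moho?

Equating mass per unit area of the two columns: replacing crust with seawater at the top is compensated by replacing crust with mantle at the base: d (ρ_c − ρ_w) = a (ρ_m − ρ_c).
a = d (ρ_c − ρ_w)/(ρ_m − ρ_c) = 5.99 km × 1740/530 = 19.7 km.

19.7 km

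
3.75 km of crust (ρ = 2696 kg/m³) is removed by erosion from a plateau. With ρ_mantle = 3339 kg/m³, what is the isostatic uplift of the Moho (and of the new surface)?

3.03 km

Unloading: uplift u = e ρ_c/ρ_m = 3.75 km × 2696/3339 = 3.03 km.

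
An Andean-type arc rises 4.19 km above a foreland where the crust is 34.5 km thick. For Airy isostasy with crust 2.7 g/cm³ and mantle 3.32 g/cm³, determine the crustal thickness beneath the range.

56.9 km

Root depth r = h ρ_c / (ρ_m − ρ_c) = 4.19 km × 2.7 / 0.62 = 18.25 km.
Total thickness = T + h + r = 34.5 km + 4.19 km + 18.25 km = 56.9 km.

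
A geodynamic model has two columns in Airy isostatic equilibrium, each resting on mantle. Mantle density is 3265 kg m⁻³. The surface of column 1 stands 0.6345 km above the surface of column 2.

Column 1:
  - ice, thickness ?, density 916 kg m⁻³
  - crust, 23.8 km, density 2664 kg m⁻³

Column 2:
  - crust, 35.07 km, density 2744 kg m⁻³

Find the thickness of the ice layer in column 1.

2.57 km

Take the compensation level at the base of the deeper column (depth z_c below the surface of column 1) and equate Σ ρ_i t_i down to z_c; mantle fills any gap and the z_c terms cancel.
Column 1: x×916 + 23.8×2664 + (z_c − 23.8 − x)×3265
Column 2: 0.6345×0 + 35.07×2744 + (z_c − 0.6345 − 35.07)×3265
The z_c×3265 term appears on both sides and cancels. Collect the known terms of each column as K = Σ(ρt)_known − 3265 × (depth of known layers): K_1 = 63403.2 − 3265×23.8 = −14303.8; K_2 = 96232.08 − 3265×(0.6345 + 35.07) = −20343.1125.
Balance: K_1 − x×(3265 − 916) = K_2, so x = (K_1 − K_2)/(3265 − 916) = 6039.31/2349 = 2.57 km.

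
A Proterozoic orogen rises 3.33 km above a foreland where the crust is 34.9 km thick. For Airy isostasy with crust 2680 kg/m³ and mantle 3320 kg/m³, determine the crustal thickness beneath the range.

Root depth r = h ρ_c / (ρ_m − ρ_c) = 3.33 km × 2680 / 640 = 13.94 km.
Total thickness = T + h + r = 34.9 km + 3.33 km + 13.94 km = 52.2 km.

52.2 km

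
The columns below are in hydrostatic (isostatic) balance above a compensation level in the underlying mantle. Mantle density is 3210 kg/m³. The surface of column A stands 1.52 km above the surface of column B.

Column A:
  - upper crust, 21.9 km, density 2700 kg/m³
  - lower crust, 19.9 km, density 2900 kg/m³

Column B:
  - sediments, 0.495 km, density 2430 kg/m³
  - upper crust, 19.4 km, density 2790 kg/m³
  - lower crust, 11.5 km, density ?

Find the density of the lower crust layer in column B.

2870 kg/m³

Take the compensation level at the base of the deeper column (depth z_c below the surface of column A) and equate Σ ρ_i t_i down to z_c; mantle fills any gap and the z_c terms cancel.
Column A: 21.9×2700 + 19.9×2900 + (z_c − 41.8)×3210
Column B: 1.52×0 + 0.495×2430 + 19.4×2790 + 11.5×ρ + (z_c − 1.52 − 31.395)×3210
The z_c×3210 term appears on both sides and cancels. Collect the known terms of each column as K = Σ(ρt)_known − 3210 × (depth of known layers): K_A = 116840 − 3210×41.8 = −17338; K_B = 55328.85 − 3210×(1.52 + 31.395) = −50328.3.
Balance: K_A = K_B + 11.5×ρ, so ρ = (K_A − K_B)/11.5 = 32990.3/11.5 = 2870 kg/m³.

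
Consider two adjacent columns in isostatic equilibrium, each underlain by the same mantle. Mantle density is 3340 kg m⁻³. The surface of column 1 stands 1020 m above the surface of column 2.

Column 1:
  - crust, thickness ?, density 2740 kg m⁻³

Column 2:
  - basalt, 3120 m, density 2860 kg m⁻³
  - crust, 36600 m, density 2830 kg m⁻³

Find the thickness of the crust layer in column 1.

Take the compensation level at the base of the deeper column (depth z_c below the surface of column 1) and equate Σ ρ_i t_i down to z_c; mantle fills any gap and the z_c terms cancel.
Column 1: x×2740 + (z_c − 0 − x)×3340
Column 2: 1020×0 + 3120×2860 + 36600×2830 + (z_c − 1020 − 39720)×3340
The z_c×3340 term appears on both sides and cancels. Collect the known terms of each column as K = Σ(ρt)_known − 3340 × (depth of known layers): K_1 = 0 − 3340×0 = 0; K_2 = 112501200 − 3340×(1020 + 39720) = −23570400.
Balance: K_1 − x×(3340 − 2740) = K_2, so x = (K_1 − K_2)/(3340 − 2740) = 23570400/600 = 39300 m.

39300 m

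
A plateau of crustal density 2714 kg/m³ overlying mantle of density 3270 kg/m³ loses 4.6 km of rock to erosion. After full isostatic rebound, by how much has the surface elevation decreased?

Rebound u = e ρ_c/ρ_m = 4.6 km × 2714/3270 = 3.818 km.
Net surface drop = e − u = 4.6 km − 3.818 km = e (ρ_m − ρ_c)/ρ_m = 0.782 km.

0.782 km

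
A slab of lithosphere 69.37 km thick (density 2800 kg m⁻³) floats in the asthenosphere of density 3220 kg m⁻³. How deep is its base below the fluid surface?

60.3 km

Draft d = t ρ_obj/ρ_fluid = 69.37 km × 2800/3220 = 60.3 km.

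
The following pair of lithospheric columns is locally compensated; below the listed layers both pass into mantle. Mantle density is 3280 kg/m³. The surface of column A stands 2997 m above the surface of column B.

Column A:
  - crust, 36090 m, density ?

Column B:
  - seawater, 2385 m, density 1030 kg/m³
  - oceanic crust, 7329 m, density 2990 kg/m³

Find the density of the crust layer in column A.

Take the compensation level at the base of the deeper column (depth z_c below the surface of column A) and equate Σ ρ_i t_i down to z_c; mantle fills any gap and the z_c terms cancel.
Column A: 36090×ρ + (z_c − 36090)×3280
Column B: 2997×0 + 2385×1030 + 7329×2990 + (z_c − 2997 − 9714)×3280
The z_c×3280 term appears on both sides and cancels. Collect the known terms of each column as K = Σ(ρt)_known − 3280 × (depth of known layers): K_A = 0 − 3280×36090 = −118375200; K_B = 24370260 − 3280×(2997 + 9714) = −17321820.
Balance: K_A + 36090×ρ = K_B, so ρ = (K_B − K_A)/36090 = 101053000/36090 = 2800 kg/m³.

2800 kg/m³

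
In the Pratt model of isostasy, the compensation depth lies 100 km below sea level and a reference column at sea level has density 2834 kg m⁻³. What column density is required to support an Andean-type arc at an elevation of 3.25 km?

Pratt balance: ρ_ref D = ρ (D + h).
ρ = ρ_ref D/(D + h) = 2834 × 100 km/(100 km + 3.25 km) = 2740 kg m⁻³.

2740 kg m⁻³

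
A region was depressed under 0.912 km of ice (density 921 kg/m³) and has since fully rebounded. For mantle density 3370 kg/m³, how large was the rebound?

0.249 km

Removing the load lets mantle flow back in; uplift u satisfies ρ_ice t = ρ_m u.
u = t ρ_ice/ρ_m = 0.912 km × 921/3370 = 0.249 km.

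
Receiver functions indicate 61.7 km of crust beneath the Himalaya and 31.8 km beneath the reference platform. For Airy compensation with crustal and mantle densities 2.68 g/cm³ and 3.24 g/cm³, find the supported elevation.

Excess crust Δ = 61.7 km − 31.8 km = 29.9 km, split between elevation h and root r with h + r = Δ.
Airy balance ρ_c h = (ρ_m − ρ_c) r gives r = h ρ_c/(ρ_m − ρ_c), so h (1 + ρ_c/(ρ_m − ρ_c)) = Δ, i.e. h = Δ (ρ_m − ρ_c)/ρ_m.
h = 29.9 km × 0.56/3.24 = 5.17 km.

5.17 km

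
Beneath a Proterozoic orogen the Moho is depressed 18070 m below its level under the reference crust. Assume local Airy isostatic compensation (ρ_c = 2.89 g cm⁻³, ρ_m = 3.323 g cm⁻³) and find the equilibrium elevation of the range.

For local isostatic compensation: ρ_c h = (ρ_m − ρ_c) r.
h = r (ρ_m − ρ_c) / ρ_c = 18070 m × (3.323 − 2.89) / 2.89 = 2710 m.

2710 m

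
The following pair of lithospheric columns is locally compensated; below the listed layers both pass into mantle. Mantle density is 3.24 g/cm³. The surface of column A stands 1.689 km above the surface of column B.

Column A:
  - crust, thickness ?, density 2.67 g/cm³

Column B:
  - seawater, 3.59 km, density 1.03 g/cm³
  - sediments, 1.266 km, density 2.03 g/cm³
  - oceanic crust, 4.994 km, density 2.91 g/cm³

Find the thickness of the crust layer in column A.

29.1 km

Take the compensation level at the base of the deeper column (depth z_c below the surface of column A) and equate Σ ρ_i t_i down to z_c; mantle fills any gap and the z_c terms cancel.
Column A: x×2.67 + (z_c − 0 − x)×3.24
Column B: 1.689×0 + 3.59×1.03 + 1.266×2.03 + 4.994×2.91 + (z_c − 1.689 − 9.85)×3.24
The z_c×3.24 term appears on both sides and cancels. Collect the known terms of each column as K = Σ(ρt)_known − 3.24 × (depth of known layers): K_A = 0 − 3.24×0 = 0; K_B = 20.80022 − 3.24×(1.689 + 9.85) = −16.58614.
Balance: K_A − x×(3.24 − 2.67) = K_B, so x = (K_A − K_B)/(3.24 − 2.67) = 16.5861/0.57 = 29.1 km.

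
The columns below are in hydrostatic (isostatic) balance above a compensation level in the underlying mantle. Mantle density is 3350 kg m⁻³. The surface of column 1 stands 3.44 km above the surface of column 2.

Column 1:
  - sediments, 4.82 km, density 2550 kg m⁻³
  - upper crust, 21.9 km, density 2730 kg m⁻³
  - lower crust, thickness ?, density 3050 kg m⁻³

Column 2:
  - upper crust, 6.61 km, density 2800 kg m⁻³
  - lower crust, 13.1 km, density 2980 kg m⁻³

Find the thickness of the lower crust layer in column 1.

8.57 km

Take the compensation level at the base of the deeper column (depth z_c below the surface of column 1) and equate Σ ρ_i t_i down to z_c; mantle fills any gap and the z_c terms cancel.
Column 1: 4.82×2550 + 21.9×2730 + x×3050 + (z_c − 26.72 − x)×3350
Column 2: 3.44×0 + 6.61×2800 + 13.1×2980 + (z_c − 3.44 − 19.71)×3350
The z_c×3350 term appears on both sides and cancels. Collect the known terms of each column as K = Σ(ρt)_known − 3350 × (depth of known layers): K_1 = 72078 − 3350×26.72 = −17434; K_2 = 57546 − 3350×(3.44 + 19.71) = −20006.5.
Balance: K_1 − x×(3350 − 3050) = K_2, so x = (K_1 − K_2)/(3350 − 3050) = 2572.5/300 = 8.57 km.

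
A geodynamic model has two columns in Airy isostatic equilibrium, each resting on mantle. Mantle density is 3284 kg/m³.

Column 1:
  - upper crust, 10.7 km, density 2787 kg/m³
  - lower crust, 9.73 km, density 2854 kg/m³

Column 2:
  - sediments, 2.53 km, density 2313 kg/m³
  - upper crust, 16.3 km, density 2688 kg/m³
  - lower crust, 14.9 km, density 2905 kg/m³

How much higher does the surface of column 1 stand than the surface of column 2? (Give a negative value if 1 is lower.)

For any compensation level in the mantle, the mantle terms cancel and isostasy reduces to e = (Σt_1 − Σt_2) − (Σ(ρt)_1 − Σ(ρt)_2) / ρ_m.
Σt_1 = 20.43 km; Σt_2 = 33.73 km; Σ(ρt)_1 = 57590.32; Σ(ρt)_2 = 92950.79 (in km·kg/m³).
e = (20.43 − 33.73) − (57590.32 − 92950.79) / 3284 = −2.53 km.

−2.53 km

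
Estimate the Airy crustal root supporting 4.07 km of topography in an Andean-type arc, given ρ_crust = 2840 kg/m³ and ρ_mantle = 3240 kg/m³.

28.9 km

In Airy isostatic equilibrium: the weight of the topography is balanced by the buoyancy of the root, ρ_c h = (ρ_m − ρ_c) r.
r = h · ρ_c / (ρ_m − ρ_c) = 4.07 km × 2840 / (3240 − 2840) = 28.9 km.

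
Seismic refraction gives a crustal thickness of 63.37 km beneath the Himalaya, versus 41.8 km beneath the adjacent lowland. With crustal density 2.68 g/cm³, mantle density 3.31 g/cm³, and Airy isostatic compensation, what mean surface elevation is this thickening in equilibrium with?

Excess crust Δ = 63.37 km − 41.8 km = 21.57 km, split between elevation h and root r with h + r = Δ.
Airy balance ρ_c h = (ρ_m − ρ_c) r gives r = h ρ_c/(ρ_m − ρ_c), so h (1 + ρ_c/(ρ_m − ρ_c)) = Δ, i.e. h = Δ (ρ_m − ρ_c)/ρ_m.
h = 21.57 km × 0.63/3.31 = 4.11 km.

4.11 km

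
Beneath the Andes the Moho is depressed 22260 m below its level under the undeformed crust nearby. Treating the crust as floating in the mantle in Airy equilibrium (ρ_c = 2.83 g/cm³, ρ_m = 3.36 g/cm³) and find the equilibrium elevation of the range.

4170 m

For local isostatic compensation: ρ_c h = (ρ_m − ρ_c) r.
h = r (ρ_m − ρ_c) / ρ_c = 22260 m × (3.36 − 2.83) / 2.83 = 4170 m.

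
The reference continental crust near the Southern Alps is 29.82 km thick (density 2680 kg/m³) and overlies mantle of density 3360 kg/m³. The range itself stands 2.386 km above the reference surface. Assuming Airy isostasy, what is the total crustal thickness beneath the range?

41.6 km

Root depth r = h ρ_c / (ρ_m − ρ_c) = 2.386 km × 2680 / 680 = 9.404 km.
Total thickness = T + h + r = 29.82 km + 2.386 km + 9.404 km = 41.6 km.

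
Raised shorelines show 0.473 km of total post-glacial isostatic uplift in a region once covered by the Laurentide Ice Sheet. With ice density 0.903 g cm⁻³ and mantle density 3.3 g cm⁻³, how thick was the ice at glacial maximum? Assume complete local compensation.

1.73 km

u = t ρ_ice/ρ_m → t = u ρ_m/ρ_ice = 0.473 km × 3.3/0.903 = 1.73 km.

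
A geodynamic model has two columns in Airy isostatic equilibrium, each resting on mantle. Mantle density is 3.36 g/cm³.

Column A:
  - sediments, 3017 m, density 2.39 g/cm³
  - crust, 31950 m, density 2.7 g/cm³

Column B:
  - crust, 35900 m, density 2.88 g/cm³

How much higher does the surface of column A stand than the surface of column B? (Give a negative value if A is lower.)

For any compensation level in the mantle, the mantle terms cancel and isostasy reduces to e = (Σt_A − Σt_B) − (Σ(ρt)_A − Σ(ρt)_B) / ρ_m.
Σt_A = 34967 m; Σt_B = 35900 m; Σ(ρt)_A = 93475.63; Σ(ρt)_B = 103392 (in m·g/cm³).
e = (34967 − 35900) − (93475.63 − 103392) / 3.36 = 2020 m.

2020 m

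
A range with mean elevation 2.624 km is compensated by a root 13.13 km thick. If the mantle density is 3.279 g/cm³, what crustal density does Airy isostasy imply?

2.73 g/cm³

ρ_c h = (ρ_m − ρ_c) r → ρ_c (h + r) = ρ_m r → ρ_c = ρ_m r / (h + r).
ρ_c = 3.279 × 13.13 km / (2.624 km + 13.13 km) = 2.73 g/cm³.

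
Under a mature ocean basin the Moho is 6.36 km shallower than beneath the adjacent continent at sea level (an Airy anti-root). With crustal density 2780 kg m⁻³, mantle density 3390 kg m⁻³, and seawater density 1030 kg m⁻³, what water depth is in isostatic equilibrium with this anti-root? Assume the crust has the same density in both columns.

Replacing a thickness d of crust by seawater at the top must be balanced by replacing crust with mantle at the base: d (ρ_c − ρ_w) = a (ρ_m − ρ_c).
d = a (ρ_m − ρ_c)/(ρ_c − ρ_w) = 6.36 km × 610/1750 = 2.22 km.

2.22 km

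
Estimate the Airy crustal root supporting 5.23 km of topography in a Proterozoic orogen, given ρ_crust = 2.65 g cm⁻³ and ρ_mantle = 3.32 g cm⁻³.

Isostatic balance requires: the weight of the topography is balanced by the buoyancy of the root, ρ_c h = (ρ_m − ρ_c) r.
r = h · ρ_c / (ρ_m − ρ_c) = 5.23 km × 2.65 / (3.32 − 2.65) = 20.7 km.

20.7 km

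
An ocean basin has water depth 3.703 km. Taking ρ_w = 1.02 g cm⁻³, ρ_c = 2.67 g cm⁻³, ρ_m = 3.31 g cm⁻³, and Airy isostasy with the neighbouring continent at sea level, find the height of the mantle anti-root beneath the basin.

9.55 km

In Airy isostatic equilibrium: replacing crust with seawater at the top is compensated by replacing crust with mantle at the base: d (ρ_c − ρ_w) = a (ρ_m − ρ_c).
a = d (ρ_c − ρ_w)/(ρ_m − ρ_c) = 3.703 km × 1.65/0.64 = 9.55 km.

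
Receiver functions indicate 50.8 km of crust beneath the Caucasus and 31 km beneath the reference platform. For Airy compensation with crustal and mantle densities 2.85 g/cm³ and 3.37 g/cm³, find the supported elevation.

Excess crust Δ = 50.8 km − 31 km = 19.8 km, split between elevation h and root r with h + r = Δ.
Airy balance ρ_c h = (ρ_m − ρ_c) r gives r = h ρ_c/(ρ_m − ρ_c), so h (1 + ρ_c/(ρ_m − ρ_c)) = Δ, i.e. h = Δ (ρ_m − ρ_c)/ρ_m.
h = 19.8 km × 0.52/3.37 = 3.06 km.

3.06 km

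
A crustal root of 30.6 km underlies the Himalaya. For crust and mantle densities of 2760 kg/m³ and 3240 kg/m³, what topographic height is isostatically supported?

By Archimedes' principle applied to the lithosphere: ρ_c h = (ρ_m − ρ_c) r.
h = r (ρ_m − ρ_c) / ρ_c = 30.6 km × (3240 − 2760) / 2760 = 5.32 km.

5.32 km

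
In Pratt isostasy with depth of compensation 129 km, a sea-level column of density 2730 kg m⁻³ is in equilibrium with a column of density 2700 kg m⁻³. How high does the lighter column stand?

ρ_ref D = ρ (D + h) → h = D (ρ_ref − ρ)/ρ.
h = 129 km × (2730 − 2700)/2700 = 1.43 km.

1.43 km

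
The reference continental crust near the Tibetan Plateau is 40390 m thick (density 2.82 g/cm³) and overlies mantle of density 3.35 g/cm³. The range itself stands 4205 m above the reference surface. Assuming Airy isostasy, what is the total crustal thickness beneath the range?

67000 m

Root depth r = h ρ_c / (ρ_m − ρ_c) = 4205 m × 2.82 / 0.53 = 22370 m.
Total thickness = T + h + r = 40390 m + 4205 m + 22370 m = 67000 m.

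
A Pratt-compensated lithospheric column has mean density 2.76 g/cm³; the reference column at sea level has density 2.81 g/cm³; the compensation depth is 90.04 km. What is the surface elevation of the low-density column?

1.63 km

ρ_ref D = ρ (D + h) → h = D (ρ_ref − ρ)/ρ.
h = 90.04 km × (2.81 − 2.76)/2.76 = 1.63 km.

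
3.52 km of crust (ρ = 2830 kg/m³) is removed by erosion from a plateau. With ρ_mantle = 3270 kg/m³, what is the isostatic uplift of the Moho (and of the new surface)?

Unloading: uplift u = e ρ_c/ρ_m = 3.52 km × 2830/3270 = 3.05 km.

3.05 km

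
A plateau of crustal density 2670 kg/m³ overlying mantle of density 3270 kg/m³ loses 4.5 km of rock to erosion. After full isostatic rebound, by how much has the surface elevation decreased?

Rebound u = e ρ_c/ρ_m = 4.5 km × 2670/3270 = 3.674 km.
Net surface drop = e − u = 4.5 km − 3.674 km = e (ρ_m − ρ_c)/ρ_m = 0.826 km.

0.826 km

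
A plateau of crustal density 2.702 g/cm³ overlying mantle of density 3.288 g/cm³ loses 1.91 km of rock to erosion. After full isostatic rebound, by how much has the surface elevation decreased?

Rebound u = e ρ_c/ρ_m = 1.91 km × 2.702/3.288 = 1.57 km.
Net surface drop = e − u = 1.91 km − 1.57 km = e (ρ_m − ρ_c)/ρ_m = 0.34 km.

0.34 km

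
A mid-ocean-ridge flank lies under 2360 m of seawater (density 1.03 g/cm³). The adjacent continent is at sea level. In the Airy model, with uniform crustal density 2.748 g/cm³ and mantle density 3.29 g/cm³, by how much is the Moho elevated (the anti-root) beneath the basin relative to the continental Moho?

7480 m

Balancing pressure at the compensation depth: replacing crust with seawater at the top is compensated by replacing crust with mantle at the base: d (ρ_c − ρ_w) = a (ρ_m − ρ_c).
a = d (ρ_c − ρ_w)/(ρ_m − ρ_c) = 2360 m × 1.718/0.542 = 7480 m.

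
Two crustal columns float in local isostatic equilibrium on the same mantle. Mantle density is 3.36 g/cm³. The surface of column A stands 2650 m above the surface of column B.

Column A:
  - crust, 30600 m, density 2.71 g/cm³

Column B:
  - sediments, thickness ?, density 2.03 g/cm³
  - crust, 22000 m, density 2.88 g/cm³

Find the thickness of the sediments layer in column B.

320 m

Take the compensation level at the base of the deeper column (depth z_c below the surface of column A) and equate Σ ρ_i t_i down to z_c; mantle fills any gap and the z_c terms cancel.
Column A: 30600×2.71 + (z_c − 30600)×3.36
Column B: 2650×0 + x×2.03 + 22000×2.88 + (z_c − 2650 − 22000 − x)×3.36
The z_c×3.36 term appears on both sides and cancels. Collect the known terms of each column as K = Σ(ρt)_known − 3.36 × (depth of known layers): K_A = 82926 − 3.36×30600 = −19890; K_B = 63360 − 3.36×(2650 + 22000) = −19464.
Balance: K_A = K_B − x×(3.36 − 2.03), so x = (K_B − K_A)/(3.36 − 2.03) = 426/1.33 = 320 m.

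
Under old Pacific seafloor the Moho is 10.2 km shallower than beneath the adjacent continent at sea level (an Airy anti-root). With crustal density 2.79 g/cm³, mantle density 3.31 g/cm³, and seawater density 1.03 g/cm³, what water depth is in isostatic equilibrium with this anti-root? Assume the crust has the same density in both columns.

3.01 km

Replacing a thickness d of crust by seawater at the top must be balanced by replacing crust with mantle at the base: d (ρ_c − ρ_w) = a (ρ_m − ρ_c).
d = a (ρ_m − ρ_c)/(ρ_c − ρ_w) = 10.2 km × 0.52/1.76 = 3.01 km.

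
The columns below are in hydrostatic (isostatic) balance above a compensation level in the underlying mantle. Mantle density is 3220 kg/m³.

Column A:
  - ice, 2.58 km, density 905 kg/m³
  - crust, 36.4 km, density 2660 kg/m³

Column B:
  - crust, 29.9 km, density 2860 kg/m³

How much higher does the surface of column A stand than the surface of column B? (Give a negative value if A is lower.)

4.84 km

For any compensation level in the mantle, the mantle terms cancel and isostasy reduces to e = (Σt_A − Σt_B) − (Σ(ρt)_A − Σ(ρt)_B) / ρ_m.
Σt_A = 38.98 km; Σt_B = 29.9 km; Σ(ρt)_A = 99158.9; Σ(ρt)_B = 85514 (in km·kg/m³).
e = (38.98 − 29.9) − (99158.9 − 85514) / 3220 = 4.84 km.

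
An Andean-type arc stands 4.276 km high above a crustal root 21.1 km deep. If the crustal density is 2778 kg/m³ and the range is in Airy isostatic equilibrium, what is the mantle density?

3340 kg/m³

Airy balance: ρ_c h = (ρ_m − ρ_c) r → ρ_m = ρ_c (1 + h/r).
ρ_m = 2778 × (1 + 4.276 km/21.1 km) = 3340 kg/m³.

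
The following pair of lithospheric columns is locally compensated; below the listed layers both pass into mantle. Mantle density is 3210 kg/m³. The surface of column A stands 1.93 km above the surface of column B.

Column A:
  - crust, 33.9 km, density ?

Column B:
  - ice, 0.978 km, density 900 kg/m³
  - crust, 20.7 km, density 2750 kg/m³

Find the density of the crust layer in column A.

2680 kg/m³

Take the compensation level at the base of the deeper column (depth z_c below the surface of column A) and equate Σ ρ_i t_i down to z_c; mantle fills any gap and the z_c terms cancel.
Column A: 33.9×ρ + (z_c − 33.9)×3210
Column B: 1.93×0 + 0.978×900 + 20.7×2750 + (z_c − 1.93 − 21.678)×3210
The z_c×3210 term appears on both sides and cancels. Collect the known terms of each column as K = Σ(ρt)_known − 3210 × (depth of known layers): K_A = 0 − 3210×33.9 = −108819; K_B = 57805.2 − 3210×(1.93 + 21.678) = −17976.48.
Balance: K_A + 33.9×ρ = K_B, so ρ = (K_B − K_A)/33.9 = 90842.5/33.9 = 2680 kg/m³.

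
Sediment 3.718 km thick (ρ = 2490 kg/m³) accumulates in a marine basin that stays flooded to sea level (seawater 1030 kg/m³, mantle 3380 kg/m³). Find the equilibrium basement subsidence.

2.31 km

Submarine loading: the sediment displaces seawater, and the subsidence is in turn flooded, so s (ρ_m − ρ_w) = t (ρ_sed − ρ_w).
s = 3.718 km × (2490 − 1030) / (3380 − 1030) = 2.31 km.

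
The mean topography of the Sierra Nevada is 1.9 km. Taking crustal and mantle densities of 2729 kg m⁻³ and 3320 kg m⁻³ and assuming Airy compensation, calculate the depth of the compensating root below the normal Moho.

By Archimedes' principle applied to the lithosphere: the weight of the topography is balanced by the buoyancy of the root, ρ_c h = (ρ_m − ρ_c) r.
r = h · ρ_c / (ρ_m − ρ_c) = 1.9 km × 2729 / (3320 − 2729) = 8.77 km.

8.77 km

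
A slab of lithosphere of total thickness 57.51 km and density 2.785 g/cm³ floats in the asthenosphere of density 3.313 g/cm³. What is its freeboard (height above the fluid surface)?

Floating equilibrium: submerged depth d = t ρ_obj/ρ_fluid = 57.51 km × 2.785/3.313 = 48.34 km.
Freeboard = t − d = 57.51 km − 48.34 km = 9.17 km.

9.17 km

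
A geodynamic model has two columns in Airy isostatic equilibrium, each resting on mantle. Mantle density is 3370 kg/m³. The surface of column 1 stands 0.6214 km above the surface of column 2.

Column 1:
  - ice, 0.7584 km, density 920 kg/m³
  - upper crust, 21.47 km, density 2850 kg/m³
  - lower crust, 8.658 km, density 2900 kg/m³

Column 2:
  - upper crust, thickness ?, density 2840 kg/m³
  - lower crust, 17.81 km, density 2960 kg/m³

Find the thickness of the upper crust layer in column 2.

14.5 km

Take the compensation level at the base of the deeper column (depth z_c below the surface of column 1) and equate Σ ρ_i t_i down to z_c; mantle fills any gap and the z_c terms cancel.
Column 1: 0.7584×920 + 21.47×2850 + 8.658×2900 + (z_c − 30.8864)×3370
Column 2: 0.6214×0 + x×2840 + 17.81×2960 + (z_c − 0.6214 − 17.81 − x)×3370
The z_c×3370 term appears on both sides and cancels. Collect the known terms of each column as K = Σ(ρt)_known − 3370 × (depth of known layers): K_1 = 86995.428 − 3370×30.8864 = −17091.74; K_2 = 52717.6 − 3370×(0.6214 + 17.81) = −9396.218.
Balance: K_1 = K_2 − x×(3370 − 2840), so x = (K_2 − K_1)/(3370 − 2840) = 7695.52/530 = 14.5 km.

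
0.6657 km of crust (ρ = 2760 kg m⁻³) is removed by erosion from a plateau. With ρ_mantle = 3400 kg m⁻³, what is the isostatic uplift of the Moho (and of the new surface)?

Unloading: uplift u = e ρ_c/ρ_m = 0.6657 km × 2760/3400 = 0.54 km.

0.54 km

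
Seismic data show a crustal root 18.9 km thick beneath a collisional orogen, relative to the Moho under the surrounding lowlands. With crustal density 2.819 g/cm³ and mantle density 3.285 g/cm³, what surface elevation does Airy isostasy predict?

For local isostatic compensation: ρ_c h = (ρ_m − ρ_c) r.
h = r (ρ_m − ρ_c) / ρ_c = 18.9 km × (3.285 − 2.819) / 2.819 = 3.12 km.

3.12 km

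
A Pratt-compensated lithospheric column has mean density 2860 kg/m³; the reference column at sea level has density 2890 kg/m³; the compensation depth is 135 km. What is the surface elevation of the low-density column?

ρ_ref D = ρ (D + h) → h = D (ρ_ref − ρ)/ρ.
h = 135 km × (2890 − 2860)/2860 = 1.42 km.

1.42 km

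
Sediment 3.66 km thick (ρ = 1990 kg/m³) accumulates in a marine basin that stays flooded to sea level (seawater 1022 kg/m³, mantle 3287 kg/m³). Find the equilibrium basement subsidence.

1.56 km

Submarine loading: the sediment displaces seawater, and the subsidence is in turn flooded, so s (ρ_m − ρ_w) = t (ρ_sed − ρ_w).
s = 3.66 km × (1990 − 1022) / (3287 − 1022) = 1.56 km.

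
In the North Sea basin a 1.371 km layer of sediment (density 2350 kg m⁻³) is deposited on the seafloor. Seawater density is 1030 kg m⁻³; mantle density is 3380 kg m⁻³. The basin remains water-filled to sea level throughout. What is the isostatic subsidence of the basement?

Submarine loading: the sediment displaces seawater, and the subsidence is in turn flooded, so s (ρ_m − ρ_w) = t (ρ_sed − ρ_w).
s = 1.371 km × (2350 − 1030) / (3380 − 1030) = 0.77 km.

0.77 km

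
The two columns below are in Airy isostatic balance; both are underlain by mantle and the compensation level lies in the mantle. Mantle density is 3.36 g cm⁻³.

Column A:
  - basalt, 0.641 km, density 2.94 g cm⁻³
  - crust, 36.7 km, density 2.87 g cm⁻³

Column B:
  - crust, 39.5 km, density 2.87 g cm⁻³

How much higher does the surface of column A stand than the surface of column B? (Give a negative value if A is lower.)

For any compensation level in the mantle, the mantle terms cancel and isostasy reduces to e = (Σt_A − Σt_B) − (Σ(ρt)_A − Σ(ρt)_B) / ρ_m.
Σt_A = 37.341 km; Σt_B = 39.5 km; Σ(ρt)_A = 107.21354; Σ(ρt)_B = 113.365 (in km·g cm⁻³).
e = (37.341 − 39.5) − (107.21354 − 113.365) / 3.36 = −0.328 km.

−0.328 km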